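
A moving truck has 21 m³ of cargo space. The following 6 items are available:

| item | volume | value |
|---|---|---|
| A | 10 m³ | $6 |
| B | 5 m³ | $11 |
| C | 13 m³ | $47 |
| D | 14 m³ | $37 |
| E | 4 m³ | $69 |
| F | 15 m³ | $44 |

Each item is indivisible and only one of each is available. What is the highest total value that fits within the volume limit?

Check high-value combinations within 21 m³:
- C+E: volume 13+4=17, value 47+69=116
- E+F: volume 4+15=19, value 69+44=113
- D+E: volume 14+4=18, value 37+69=106
- A+B+E: volume 10+5+4=19, value 6+11+69=86
Best: $116.

$116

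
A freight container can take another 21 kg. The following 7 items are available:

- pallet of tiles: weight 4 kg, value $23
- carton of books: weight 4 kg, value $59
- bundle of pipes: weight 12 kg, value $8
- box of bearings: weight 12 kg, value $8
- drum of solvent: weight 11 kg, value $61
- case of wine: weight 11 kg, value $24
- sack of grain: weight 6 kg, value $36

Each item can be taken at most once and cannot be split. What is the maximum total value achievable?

Check high-value combinations within 21 kg:
- carton of books+drum of solvent+sack of grain: weight 4+11+6=21, value 59+61+36=156
- pallet of tiles+carton of books+drum of solvent: weight 4+4+11=19, value 23+59+61=143
- carton of books+drum of solvent: weight 4+11=15, value 59+61=120
- pallet of tiles+drum of solvent+sack of grain: weight 4+11+6=21, value 23+61+36=120
Best: $156.

$156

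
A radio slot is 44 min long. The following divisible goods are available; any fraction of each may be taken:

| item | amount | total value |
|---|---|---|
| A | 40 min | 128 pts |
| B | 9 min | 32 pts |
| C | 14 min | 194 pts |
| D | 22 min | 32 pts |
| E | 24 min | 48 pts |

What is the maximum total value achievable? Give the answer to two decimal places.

Take in order of value per unit:
- C (194/14 per unit): all 14 → value 194, running total 194.00
- B (32/9 per unit): all 9 → value 32, running total 226.00
- A (128/40 per unit): 21 of 40 → value 21×128/40 = 67.2000, running total 293.20
Total 293.20.

293.20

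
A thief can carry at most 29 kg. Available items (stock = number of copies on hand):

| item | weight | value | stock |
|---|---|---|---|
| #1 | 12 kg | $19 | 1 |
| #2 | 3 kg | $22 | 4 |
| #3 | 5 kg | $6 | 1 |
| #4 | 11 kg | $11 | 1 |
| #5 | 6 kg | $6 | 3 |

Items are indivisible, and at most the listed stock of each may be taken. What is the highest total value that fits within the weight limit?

Best selections within weight 29 and stock limits:
- 1×#1 + 4×#2 + 1×#3: weight 29, value 113
- 1×#1 + 4×#2: weight 24, value 107
Best: $113.

$113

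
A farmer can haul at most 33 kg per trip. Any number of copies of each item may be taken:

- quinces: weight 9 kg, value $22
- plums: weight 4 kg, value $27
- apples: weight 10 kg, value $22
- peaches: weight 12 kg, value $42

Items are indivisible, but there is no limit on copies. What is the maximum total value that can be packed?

Best value-per-unit is plums at 27/4, and filling with it alone uses weight 8×4=32. No mix of the others beats 8×27 = 216.

$216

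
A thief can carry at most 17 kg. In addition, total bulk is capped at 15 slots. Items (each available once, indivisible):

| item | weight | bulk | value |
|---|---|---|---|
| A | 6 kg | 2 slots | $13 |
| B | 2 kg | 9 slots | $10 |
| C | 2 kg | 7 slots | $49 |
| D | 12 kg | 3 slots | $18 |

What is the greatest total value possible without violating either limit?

Feasible sets respecting both limits:
- C+D: weight 14, bulk 10, value 67
- A+C: weight 8, bulk 9, value 62
- C: weight 2, bulk 7, value 49
- B+D: weight 14, bulk 12, value 28
Best: $67.

$67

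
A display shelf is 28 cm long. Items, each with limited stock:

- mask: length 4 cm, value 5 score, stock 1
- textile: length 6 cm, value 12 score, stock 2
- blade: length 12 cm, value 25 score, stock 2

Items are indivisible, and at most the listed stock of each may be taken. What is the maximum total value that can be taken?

Top feasible selections:
- 1×mask + 2×blade: length 28, value 55
- 1×mask + 2×textile + 1×blade: length 28, value 54
- 2×blade: length 24, value 50
Best: 55 score.

55 score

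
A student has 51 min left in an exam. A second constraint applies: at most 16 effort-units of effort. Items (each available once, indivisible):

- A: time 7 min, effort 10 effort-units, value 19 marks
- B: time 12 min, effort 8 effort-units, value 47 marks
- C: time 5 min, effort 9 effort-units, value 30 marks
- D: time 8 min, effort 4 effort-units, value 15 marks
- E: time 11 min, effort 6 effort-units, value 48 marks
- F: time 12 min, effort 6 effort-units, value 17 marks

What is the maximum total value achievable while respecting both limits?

Feasible sets respecting both limits:
- B+E: time 23, effort 14, value 95
- D+E+F: time 31, effort 16, value 80
- C+E: time 16, effort 15, value 78
Best: 95 marks.

95 marks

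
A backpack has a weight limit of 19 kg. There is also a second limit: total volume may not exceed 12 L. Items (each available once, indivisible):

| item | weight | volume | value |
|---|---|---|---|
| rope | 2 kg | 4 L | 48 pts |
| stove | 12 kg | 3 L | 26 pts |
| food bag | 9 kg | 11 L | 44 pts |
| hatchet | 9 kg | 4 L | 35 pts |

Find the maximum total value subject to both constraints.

Feasible sets respecting both limits:
- rope+hatchet: weight 11, volume 8, value 83
- rope+stove: weight 14, volume 7, value 74
- rope: weight 2, volume 4, value 48
- food bag: weight 9, volume 11, value 44
Best: 83 pts.

83 pts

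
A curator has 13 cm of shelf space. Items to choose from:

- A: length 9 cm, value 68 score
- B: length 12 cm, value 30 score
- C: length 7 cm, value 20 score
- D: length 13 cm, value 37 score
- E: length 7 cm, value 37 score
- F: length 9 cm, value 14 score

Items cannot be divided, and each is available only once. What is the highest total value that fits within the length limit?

68 score

Check high-value combinations within 13 cm:
- A: length 9, value 68
- E: length 7, value 37
- D: length 13, value 37
- B: length 12, value 30
Best: 68 score.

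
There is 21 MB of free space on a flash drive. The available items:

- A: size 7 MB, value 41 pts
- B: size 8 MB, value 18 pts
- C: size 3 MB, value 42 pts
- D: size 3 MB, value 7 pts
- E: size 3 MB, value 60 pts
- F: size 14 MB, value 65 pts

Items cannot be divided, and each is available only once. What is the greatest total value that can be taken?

Check high-value combinations within 21 MB:
- C+E+F: size 3+3+14=20, value 42+60+65=167
- A+B+C+E: size 7+8+3+3=21, value 41+18+42+60=161
- A+C+D+E: size 7+3+3+3=16, value 41+42+7+60=150
- A+C+E: size 7+3+3=13, value 41+42+60=143
Best: 167 pts.

167 pts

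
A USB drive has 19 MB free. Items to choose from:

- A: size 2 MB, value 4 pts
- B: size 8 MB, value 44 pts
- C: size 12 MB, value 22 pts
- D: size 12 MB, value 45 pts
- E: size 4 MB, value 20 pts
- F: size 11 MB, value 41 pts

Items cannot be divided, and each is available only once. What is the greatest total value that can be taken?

This is a 0/1 knapsack; check combinations near the capacity.
- B+F: size 8+11=19, value 44+41=85
- A+D+E: size 2+12+4=18, value 4+45+20=69
- A+B+E: size 2+8+4=14, value 4+44+20=68
- D+E: size 12+4=16, value 45+20=65
Best: 85 pts.

85 pts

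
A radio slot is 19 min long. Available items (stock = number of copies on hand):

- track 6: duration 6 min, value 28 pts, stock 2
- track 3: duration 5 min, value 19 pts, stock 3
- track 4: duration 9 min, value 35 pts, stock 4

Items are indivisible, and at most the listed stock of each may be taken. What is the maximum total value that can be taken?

75 pts

Top feasible selections:
- 2×track 6 + 1×track 3: duration 17, value 75
- 2×track 3 + 1×track 4: duration 19, value 73
Best: 75 pts.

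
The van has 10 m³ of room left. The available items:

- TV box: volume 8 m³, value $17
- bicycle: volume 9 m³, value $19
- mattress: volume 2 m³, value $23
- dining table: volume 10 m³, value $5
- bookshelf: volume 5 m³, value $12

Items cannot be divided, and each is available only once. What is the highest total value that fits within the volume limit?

Check high-value combinations within 10 m³:
- TV box+mattress: volume 8+2=10, value 17+23=40
- mattress+bookshelf: volume 2+5=7, value 23+12=35
- mattress: volume 2, value 23
Best: $40.

$40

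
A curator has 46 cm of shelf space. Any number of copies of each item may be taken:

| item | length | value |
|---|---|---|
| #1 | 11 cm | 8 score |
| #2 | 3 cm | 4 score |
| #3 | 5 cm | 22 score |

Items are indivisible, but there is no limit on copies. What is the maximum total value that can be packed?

198 score

Best value-per-unit is #3 at 22/5, and filling with it alone uses length 9×5=45. No mix of the others beats 9×22 = 198.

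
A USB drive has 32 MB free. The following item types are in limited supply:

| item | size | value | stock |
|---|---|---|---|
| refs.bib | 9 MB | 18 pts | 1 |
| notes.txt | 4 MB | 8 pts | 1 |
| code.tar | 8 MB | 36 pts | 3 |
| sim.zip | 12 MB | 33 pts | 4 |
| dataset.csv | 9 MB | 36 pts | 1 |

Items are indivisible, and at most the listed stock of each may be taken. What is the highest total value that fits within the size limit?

Best selections within size 32 and stock limits:
- 1×notes.txt + 3×code.tar: size 28, value 116
- 1×notes.txt + 2×code.tar + 1×dataset.csv: size 29, value 116
- 1×notes.txt + 2×code.tar + 1×sim.zip: size 32, value 113
- 3×code.tar: size 24, value 108
Best: 116 pts.

116 pts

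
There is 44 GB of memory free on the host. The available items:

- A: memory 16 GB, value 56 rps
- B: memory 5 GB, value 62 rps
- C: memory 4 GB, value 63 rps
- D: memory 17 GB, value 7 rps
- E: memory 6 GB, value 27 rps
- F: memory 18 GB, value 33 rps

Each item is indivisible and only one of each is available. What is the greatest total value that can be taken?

214 rps

This is a 0/1 knapsack; check combinations near the capacity.
- A+B+C+F: memory 16+5+4+18=43, value 56+62+63+33=214
- A+B+C+E: memory 16+5+4+6=31, value 56+62+63+27=208
- A+B+C+D: memory 16+5+4+17=42, value 56+62+63+7=188
- B+C+E+F: memory 5+4+6+18=33, value 62+63+27+33=185
- A+B+C: memory 16+5+4=25, value 56+62+63=181
Best: 214 rps.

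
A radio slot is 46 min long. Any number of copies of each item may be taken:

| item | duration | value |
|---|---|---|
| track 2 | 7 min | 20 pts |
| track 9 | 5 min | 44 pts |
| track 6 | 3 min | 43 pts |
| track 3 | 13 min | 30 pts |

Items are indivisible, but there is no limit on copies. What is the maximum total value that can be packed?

Best value-per-unit is track 6 at 43/3, and filling with it alone uses duration 15×3=45. No mix of the others beats 15×43 = 645.

645 pts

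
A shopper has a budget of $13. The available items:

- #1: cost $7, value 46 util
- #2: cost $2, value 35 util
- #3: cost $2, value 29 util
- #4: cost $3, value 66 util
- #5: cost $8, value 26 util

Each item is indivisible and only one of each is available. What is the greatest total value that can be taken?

147 util

Check high-value combinations within $13:
- #1+#2+#4: cost 7+2+3=12, value 46+35+66=147
- #1+#3+#4: cost 7+2+3=12, value 46+29+66=141
- #2+#3+#4: cost 2+2+3=7, value 35+29+66=130
- #2+#4+#5: cost 2+3+8=13, value 35+66+26=127
Best: 147 util.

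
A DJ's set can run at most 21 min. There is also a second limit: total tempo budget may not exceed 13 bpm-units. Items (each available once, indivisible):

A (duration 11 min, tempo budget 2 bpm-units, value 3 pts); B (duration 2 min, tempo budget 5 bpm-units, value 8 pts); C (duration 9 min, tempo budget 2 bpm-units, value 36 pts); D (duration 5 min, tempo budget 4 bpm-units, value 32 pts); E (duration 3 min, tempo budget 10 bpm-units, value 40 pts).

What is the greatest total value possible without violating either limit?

76 pts

Feasible sets respecting both limits:
- B+C+D: duration 16, tempo budget 11, value 76
- C+E: duration 12, tempo budget 12, value 76
- C+D: duration 14, tempo budget 6, value 68
- B+C: duration 11, tempo budget 7, value 44
Best: 76 pts.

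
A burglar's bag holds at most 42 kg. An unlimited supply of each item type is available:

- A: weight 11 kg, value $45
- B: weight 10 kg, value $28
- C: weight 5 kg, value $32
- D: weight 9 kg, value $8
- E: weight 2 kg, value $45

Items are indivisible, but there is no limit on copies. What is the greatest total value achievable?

Best value-per-unit is E at 45/2, and filling with it alone uses weight 21×2=42. No mix of the others beats 21×45 = 945.

$945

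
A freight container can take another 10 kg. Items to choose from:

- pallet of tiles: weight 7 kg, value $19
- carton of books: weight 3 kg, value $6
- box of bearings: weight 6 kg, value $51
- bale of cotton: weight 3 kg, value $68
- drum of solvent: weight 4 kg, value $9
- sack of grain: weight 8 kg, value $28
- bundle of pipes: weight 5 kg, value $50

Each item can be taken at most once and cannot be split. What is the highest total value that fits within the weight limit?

$119

Check high-value combinations within 10 kg:
- box of bearings+bale of cotton: weight 6+3=9, value 51+68=119
- bale of cotton+bundle of pipes: weight 3+5=8, value 68+50=118
- pallet of tiles+bale of cotton: weight 7+3=10, value 19+68=87
Best: $119.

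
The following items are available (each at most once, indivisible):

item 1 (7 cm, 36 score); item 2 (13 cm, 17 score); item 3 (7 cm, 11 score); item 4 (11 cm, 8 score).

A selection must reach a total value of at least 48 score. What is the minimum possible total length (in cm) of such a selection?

Subsets with value ≥ 48, sorted by total length:
- item 1+item 2: length 20, value 53
- item 1+item 3+item 4: length 25, value 55
Minimum length: 20 cm.

20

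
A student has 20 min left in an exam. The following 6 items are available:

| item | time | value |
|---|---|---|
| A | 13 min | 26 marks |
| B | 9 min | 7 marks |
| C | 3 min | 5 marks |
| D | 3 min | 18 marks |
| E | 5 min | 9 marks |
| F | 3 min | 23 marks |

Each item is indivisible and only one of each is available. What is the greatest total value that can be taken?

67 marks

Check high-value combinations within 20 min:
- A+D+F: time 13+3+3=19, value 26+18+23=67
- B+D+E+F: time 9+3+5+3=20, value 7+18+9+23=57
- C+D+E+F: time 3+3+5+3=14, value 5+18+9+23=55
Best: 67 marks.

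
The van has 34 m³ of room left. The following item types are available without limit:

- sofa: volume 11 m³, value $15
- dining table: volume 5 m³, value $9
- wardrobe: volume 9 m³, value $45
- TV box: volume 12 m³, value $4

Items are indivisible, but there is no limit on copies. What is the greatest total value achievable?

Best value-per-unit is wardrobe at 45/9; filling with it alone gives 3×45 = 135.
Optimal mix: 1×dining table + 3×wardrobe → volume 32, value 144.

$144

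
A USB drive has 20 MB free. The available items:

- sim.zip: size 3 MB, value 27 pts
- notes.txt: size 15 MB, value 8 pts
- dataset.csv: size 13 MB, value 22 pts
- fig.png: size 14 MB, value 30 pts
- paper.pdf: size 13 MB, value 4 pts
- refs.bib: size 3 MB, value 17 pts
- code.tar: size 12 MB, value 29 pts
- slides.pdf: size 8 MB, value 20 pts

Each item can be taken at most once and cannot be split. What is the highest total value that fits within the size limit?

74 pts

Check high-value combinations within 20 MB:
- sim.zip+fig.png+refs.bib: size 3+14+3=20, value 27+30+17=74
- sim.zip+refs.bib+code.tar: size 3+3+12=18, value 27+17+29=73
- sim.zip+dataset.csv+refs.bib: size 3+13+3=19, value 27+22+17=66
- sim.zip+refs.bib+slides.pdf: size 3+3+8=14, value 27+17+20=64
- sim.zip+fig.png: size 3+14=17, value 27+30=57
Best: 74 pts.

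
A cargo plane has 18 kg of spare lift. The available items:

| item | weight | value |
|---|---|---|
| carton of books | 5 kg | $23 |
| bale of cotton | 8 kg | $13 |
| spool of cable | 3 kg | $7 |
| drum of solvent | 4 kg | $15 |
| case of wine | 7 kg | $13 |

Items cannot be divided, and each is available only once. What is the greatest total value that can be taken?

$51

This is a 0/1 knapsack; check combinations near the capacity.
- carton of books+drum of solvent+case of wine: weight 5+4+7=16, value 23+15+13=51
- carton of books+bale of cotton+drum of solvent: weight 5+8+4=17, value 23+13+15=51
- carton of books+spool of cable+drum of solvent: weight 5+3+4=12, value 23+7+15=45
- carton of books+spool of cable+case of wine: weight 5+3+7=15, value 23+7+13=43
Best: $51.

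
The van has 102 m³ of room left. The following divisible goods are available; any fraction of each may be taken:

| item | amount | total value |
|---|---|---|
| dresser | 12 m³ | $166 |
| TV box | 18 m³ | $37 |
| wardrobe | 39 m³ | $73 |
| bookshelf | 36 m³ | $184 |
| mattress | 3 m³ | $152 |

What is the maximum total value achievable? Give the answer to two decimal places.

Take in order of value per unit:
- mattress (152/3 per unit): all 3 → value 152, running total 152.00
- dresser (166/12 per unit): all 12 → value 166, running total 318.00
- bookshelf (184/36 per unit): all 36 → value 184, running total 502.00
- TV box (37/18 per unit): all 18 → value 37, running total 539.00
- wardrobe (73/39 per unit): 33 of 39 → value 33×73/39 = 61.7692, running total 600.77
Total 600.77.

600.77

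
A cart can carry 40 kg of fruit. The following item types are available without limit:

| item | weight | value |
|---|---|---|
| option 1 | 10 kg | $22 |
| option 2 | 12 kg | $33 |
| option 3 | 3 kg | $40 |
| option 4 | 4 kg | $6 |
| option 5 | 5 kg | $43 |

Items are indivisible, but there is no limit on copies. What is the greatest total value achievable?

Best value-per-unit is option 3 at 40/3, and filling with it alone uses weight 13×3=39. No mix of the others beats 13×40 = 520.

$520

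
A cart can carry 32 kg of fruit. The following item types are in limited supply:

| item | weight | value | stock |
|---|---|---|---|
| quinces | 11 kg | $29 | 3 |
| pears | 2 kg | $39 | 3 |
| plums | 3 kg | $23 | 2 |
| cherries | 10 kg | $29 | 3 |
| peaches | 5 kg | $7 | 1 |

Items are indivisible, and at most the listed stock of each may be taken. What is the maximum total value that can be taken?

$221

Best selections within weight 32 and stock limits:
- 3×pears + 2×plums + 2×cherries: weight 32, value 221
- 3×pears + 2×plums + 1×cherries + 1×peaches: weight 27, value 199
- 1×quinces + 3×pears + 2×plums + 1×peaches: weight 28, value 199
Best: $221.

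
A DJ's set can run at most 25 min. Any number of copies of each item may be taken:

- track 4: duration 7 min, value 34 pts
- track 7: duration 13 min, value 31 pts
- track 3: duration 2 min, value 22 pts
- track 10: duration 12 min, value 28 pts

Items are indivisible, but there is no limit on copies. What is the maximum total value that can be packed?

Best value-per-unit is track 3 at 22/2, and filling with it alone uses duration 12×2=24. No mix of the others beats 12×22 = 264.

264 pts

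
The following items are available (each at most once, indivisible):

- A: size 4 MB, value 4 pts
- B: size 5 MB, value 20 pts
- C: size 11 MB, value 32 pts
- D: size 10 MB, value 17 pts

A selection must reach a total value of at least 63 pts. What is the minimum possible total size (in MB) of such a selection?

26

Subsets with value ≥ 63, sorted by total size:
- B+C+D: size 26, value 69
- A+B+C+D: size 30, value 73
Minimum size: 26 MB.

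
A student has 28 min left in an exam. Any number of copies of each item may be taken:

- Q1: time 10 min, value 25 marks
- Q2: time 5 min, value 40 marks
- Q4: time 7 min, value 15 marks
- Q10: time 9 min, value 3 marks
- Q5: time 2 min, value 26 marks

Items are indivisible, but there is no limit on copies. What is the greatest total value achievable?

Best value-per-unit is Q5 at 26/2, and filling with it alone uses time 14×2=28. No mix of the others beats 14×26 = 364.

364 marks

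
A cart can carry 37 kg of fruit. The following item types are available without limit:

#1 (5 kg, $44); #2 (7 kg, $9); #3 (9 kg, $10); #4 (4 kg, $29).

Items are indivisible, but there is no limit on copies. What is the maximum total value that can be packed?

Best value-per-unit is #1 at 44/5, and filling with it alone uses weight 7×5=35. No mix of the others beats 7×44 = 308.

$308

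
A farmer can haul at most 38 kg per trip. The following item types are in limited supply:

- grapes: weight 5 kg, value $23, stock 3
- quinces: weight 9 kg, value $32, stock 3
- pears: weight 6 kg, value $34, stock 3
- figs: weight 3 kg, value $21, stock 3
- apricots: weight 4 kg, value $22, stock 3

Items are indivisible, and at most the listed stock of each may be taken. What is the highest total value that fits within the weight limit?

Best selections within weight 38 and stock limits:
- 1×grapes + 2×pears + 3×figs + 3×apricots: weight 38, value 220
- 1×grapes + 3×pears + 1×figs + 3×apricots: weight 38, value 212
- 2×grapes + 3×pears + 2×figs + 1×apricots: weight 38, value 212
- 1×grapes + 3×pears + 2×figs + 2×apricots: weight 37, value 211
Best: $220.

$220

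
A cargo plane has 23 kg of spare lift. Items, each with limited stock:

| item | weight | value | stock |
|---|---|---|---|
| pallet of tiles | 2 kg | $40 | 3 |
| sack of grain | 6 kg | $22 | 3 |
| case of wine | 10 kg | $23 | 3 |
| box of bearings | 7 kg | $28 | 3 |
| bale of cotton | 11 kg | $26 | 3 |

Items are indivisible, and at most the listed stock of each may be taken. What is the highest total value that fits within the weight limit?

$176

Best selections within weight 23 and stock limits:
- 3×pallet of tiles + 2×box of bearings: weight 20, value 176
- 3×pallet of tiles + 1×case of wine + 1×box of bearings: weight 23, value 171
Best: $176.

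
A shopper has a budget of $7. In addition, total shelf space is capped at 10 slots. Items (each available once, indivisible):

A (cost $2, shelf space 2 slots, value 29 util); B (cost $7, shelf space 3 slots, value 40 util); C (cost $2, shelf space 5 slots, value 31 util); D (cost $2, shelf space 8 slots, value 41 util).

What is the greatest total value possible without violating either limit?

70 util

Feasible sets respecting both limits:
- A+D: cost 4, shelf space 10, value 70
- A+C: cost 4, shelf space 7, value 60
- D: cost 2, shelf space 8, value 41
Best: 70 util.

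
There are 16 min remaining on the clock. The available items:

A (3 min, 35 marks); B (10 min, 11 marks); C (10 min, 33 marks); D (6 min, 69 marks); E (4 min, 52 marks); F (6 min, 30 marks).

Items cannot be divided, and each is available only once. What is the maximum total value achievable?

Check high-value combinations within 16 min:
- A+D+E: time 3+6+4=13, value 35+69+52=156
- D+E+F: time 6+4+6=16, value 69+52+30=151
- A+D+F: time 3+6+6=15, value 35+69+30=134
Best: 156 marks.

156 marks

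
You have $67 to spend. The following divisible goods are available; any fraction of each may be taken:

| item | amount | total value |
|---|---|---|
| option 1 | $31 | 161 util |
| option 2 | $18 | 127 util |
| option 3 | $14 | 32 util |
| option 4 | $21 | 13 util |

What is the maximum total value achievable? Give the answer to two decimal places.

Take in order of value per unit:
- option 2 (127/18 per unit): all 18 → value 127, running total 127.00
- option 1 (161/31 per unit): all 31 → value 161, running total 288.00
- option 3 (32/14 per unit): all 14 → value 32, running total 320.00
- option 4 (13/21 per unit): 4 of 21 → value 4×13/21 = 2.4762, running total 322.48
Total 322.48.

322.48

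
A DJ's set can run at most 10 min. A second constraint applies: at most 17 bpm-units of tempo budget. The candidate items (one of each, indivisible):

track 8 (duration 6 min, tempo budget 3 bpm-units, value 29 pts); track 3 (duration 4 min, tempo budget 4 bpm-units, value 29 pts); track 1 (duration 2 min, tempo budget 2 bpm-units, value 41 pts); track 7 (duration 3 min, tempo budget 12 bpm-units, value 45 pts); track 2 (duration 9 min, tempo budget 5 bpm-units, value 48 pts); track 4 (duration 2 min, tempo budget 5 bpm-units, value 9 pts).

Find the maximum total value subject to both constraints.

Feasible sets respecting both limits:
- track 1+track 7: duration 5, tempo budget 14, value 86
- track 8+track 1+track 4: duration 10, tempo budget 10, value 79
- track 3+track 1+track 4: duration 8, tempo budget 11, value 79
Best: 86 pts.

86 pts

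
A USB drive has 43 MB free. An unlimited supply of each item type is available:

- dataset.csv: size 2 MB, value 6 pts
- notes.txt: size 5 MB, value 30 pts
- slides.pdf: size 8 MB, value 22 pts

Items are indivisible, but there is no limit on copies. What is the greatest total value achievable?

Best value-per-unit is notes.txt at 30/5; filling with it alone gives 8×30 = 240.
Optimal mix: 1×dataset.csv + 8×notes.txt → size 42, value 246.

246 pts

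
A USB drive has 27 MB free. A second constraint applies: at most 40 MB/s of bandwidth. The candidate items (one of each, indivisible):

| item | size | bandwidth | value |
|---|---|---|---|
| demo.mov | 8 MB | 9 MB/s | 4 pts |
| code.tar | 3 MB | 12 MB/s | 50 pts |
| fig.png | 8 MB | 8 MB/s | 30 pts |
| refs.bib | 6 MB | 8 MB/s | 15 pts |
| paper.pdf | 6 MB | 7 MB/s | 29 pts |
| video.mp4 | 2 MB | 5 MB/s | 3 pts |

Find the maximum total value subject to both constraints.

Feasible sets respecting both limits:
- code.tar+fig.png+refs.bib+paper.pdf+video.mp4: size 25, bandwidth 40, value 127
- code.tar+fig.png+refs.bib+paper.pdf: size 23, bandwidth 35, value 124
- demo.mov+code.tar+fig.png+paper.pdf: size 25, bandwidth 36, value 113
- code.tar+fig.png+paper.pdf+video.mp4: size 19, bandwidth 32, value 112
Best: 127 pts.

127 pts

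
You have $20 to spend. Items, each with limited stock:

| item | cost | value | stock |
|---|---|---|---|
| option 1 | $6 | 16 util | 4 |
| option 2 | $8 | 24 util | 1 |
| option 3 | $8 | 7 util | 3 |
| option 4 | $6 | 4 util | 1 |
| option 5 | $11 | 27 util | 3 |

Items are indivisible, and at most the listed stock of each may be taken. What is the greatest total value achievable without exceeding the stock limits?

56 util

Top feasible selections:
- 2×option 1 + 1×option 2: cost 20, value 56
- 1×option 2 + 1×option 5: cost 19, value 51
Best: 56 util.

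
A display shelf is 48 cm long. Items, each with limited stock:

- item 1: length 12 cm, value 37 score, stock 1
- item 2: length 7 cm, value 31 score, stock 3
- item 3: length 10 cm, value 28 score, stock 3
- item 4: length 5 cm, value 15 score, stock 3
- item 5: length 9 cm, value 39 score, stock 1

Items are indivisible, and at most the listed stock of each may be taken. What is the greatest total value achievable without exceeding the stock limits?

Best selections within length 48 and stock limits:
- 1×item 1 + 3×item 2 + 1×item 4 + 1×item 5: length 47, value 184
- 3×item 2 + 3×item 4 + 1×item 5: length 45, value 177
- 3×item 2 + 1×item 3 + 1×item 4 + 1×item 5: length 45, value 175
- 1×item 1 + 3×item 2 + 3×item 4: length 48, value 175
Best: 184 score.

184 score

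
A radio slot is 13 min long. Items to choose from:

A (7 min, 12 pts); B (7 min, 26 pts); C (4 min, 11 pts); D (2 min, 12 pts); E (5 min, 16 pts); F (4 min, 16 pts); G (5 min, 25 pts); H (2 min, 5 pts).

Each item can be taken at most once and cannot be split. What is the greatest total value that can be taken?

Check high-value combinations within 13 min:
- D+F+G+H: duration 2+4+5+2=13, value 12+16+25+5=58
- B+D+F: duration 7+2+4=13, value 26+12+16=54
- D+F+G: duration 2+4+5=11, value 12+16+25=53
- D+E+G: duration 2+5+5=12, value 12+16+25=53
Best: 58 pts.

58 pts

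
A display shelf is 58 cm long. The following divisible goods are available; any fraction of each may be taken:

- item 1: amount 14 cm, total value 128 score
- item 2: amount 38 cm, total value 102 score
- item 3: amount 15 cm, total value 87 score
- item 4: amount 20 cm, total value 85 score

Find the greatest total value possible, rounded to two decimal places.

Take in order of value per unit:
- item 1 (128/14 per unit): all 14 → value 128, running total 128.00
- item 3 (87/15 per unit): all 15 → value 87, running total 215.00
- item 4 (85/20 per unit): all 20 → value 85, running total 300.00
- item 2 (102/38 per unit): 9 of 38 → value 9×102/38 = 24.1579, running total 324.16
Total 324.16.

324.16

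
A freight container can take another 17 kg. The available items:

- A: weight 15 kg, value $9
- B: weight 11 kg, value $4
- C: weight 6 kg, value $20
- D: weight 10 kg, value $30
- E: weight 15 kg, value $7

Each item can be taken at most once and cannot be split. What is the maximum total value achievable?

$50

Check high-value combinations within 17 kg:
- C+D: weight 6+10=16, value 20+30=50
- D: weight 10, value 30
- B+C: weight 11+6=17, value 4+20=24
Best: $50.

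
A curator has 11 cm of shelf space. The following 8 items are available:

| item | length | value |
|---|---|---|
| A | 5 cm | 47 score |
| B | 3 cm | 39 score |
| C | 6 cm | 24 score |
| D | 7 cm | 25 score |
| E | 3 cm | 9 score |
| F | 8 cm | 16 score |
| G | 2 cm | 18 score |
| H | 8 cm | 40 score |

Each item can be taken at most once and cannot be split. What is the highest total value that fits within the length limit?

104 score

Check high-value combinations within 11 cm:
- A+B+G: length 5+3+2=10, value 47+39+18=104
- A+B+E: length 5+3+3=11, value 47+39+9=95
- A+B: length 5+3=8, value 47+39=86
- B+C+G: length 3+6+2=11, value 39+24+18=81
- B+H: length 3+8=11, value 39+40=79
Best: 104 score.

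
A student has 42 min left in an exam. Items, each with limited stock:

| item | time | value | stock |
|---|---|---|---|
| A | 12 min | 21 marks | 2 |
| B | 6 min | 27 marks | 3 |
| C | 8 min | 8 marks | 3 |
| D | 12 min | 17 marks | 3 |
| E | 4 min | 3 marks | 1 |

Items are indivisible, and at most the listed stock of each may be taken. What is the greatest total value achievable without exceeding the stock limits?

Best selections within time 42 and stock limits:
- 2×A + 3×B: time 42, value 123
- 1×A + 3×B + 1×D: time 42, value 119
- 3×B + 2×D: time 42, value 115
Best: 123 marks.

123 marks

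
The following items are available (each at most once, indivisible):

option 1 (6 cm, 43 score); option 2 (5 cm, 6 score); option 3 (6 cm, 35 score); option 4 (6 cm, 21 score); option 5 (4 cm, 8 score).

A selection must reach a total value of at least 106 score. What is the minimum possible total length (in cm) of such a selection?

22

Subsets with value ≥ 106, sorted by total length:
- option 1+option 3+option 4+option 5: length 22, value 107
- option 1+option 2+option 3+option 4+option 5: length 27, value 113
Minimum length: 22 cm.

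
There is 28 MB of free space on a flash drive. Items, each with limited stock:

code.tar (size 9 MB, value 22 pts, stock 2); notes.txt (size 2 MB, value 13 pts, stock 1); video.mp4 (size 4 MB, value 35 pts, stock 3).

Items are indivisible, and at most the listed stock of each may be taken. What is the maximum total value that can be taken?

140 pts

Top feasible selections:
- 1×code.tar + 1×notes.txt + 3×video.mp4: size 23, value 140
- 1×code.tar + 3×video.mp4: size 21, value 127
Best: 140 pts.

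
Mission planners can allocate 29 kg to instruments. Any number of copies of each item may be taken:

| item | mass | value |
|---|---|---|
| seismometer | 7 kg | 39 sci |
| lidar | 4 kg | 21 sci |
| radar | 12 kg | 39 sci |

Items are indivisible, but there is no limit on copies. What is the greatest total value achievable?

Best value-per-unit is seismometer at 39/7; filling with it alone gives 4×39 = 156.
Optimal mix: 3×seismometer + 2×lidar → mass 29, value 159.

159 sci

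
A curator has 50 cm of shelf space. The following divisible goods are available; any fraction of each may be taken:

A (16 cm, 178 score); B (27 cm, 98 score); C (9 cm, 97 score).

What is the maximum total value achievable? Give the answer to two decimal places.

365.74

Take in order of value per unit:
- A (178/16 per unit): all 16 → value 178, running total 178.00
- C (97/9 per unit): all 9 → value 97, running total 275.00
- B (98/27 per unit): 25 of 27 → value 25×98/27 = 90.7407, running total 365.74
Total 365.74.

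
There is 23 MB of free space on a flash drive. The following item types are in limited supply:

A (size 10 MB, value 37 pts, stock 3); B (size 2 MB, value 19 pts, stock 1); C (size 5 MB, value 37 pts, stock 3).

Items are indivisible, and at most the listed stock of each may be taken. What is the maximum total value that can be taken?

Best selections within size 23 and stock limits:
- 1×B + 3×C: size 17, value 130
- 1×A + 1×B + 2×C: size 22, value 130
- 3×C: size 15, value 111
- 1×A + 2×C: size 20, value 111
Best: 130 pts.

130 pts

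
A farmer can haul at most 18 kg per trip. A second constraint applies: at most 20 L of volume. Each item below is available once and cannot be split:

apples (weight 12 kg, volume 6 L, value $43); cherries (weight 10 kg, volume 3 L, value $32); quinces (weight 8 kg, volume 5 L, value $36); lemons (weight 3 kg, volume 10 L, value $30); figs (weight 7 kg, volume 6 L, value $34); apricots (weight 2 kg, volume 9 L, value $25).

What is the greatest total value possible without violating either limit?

Feasible sets respecting both limits:
- quinces+figs+apricots: weight 17, volume 20, value 95
- apples+lemons: weight 15, volume 16, value 73
- quinces+figs: weight 15, volume 11, value 70
Best: $95.

$95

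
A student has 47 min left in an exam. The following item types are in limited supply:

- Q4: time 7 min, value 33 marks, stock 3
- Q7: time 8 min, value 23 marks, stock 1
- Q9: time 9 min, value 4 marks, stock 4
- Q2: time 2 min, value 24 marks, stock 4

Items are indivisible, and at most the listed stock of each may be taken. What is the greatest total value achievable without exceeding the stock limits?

222 marks

Top feasible selections:
- 3×Q4 + 1×Q7 + 1×Q9 + 4×Q2: time 46, value 222
- 3×Q4 + 1×Q7 + 4×Q2: time 37, value 218
- 3×Q4 + 2×Q9 + 4×Q2: time 47, value 203
- 3×Q4 + 1×Q9 + 4×Q2: time 38, value 199
Best: 222 marks.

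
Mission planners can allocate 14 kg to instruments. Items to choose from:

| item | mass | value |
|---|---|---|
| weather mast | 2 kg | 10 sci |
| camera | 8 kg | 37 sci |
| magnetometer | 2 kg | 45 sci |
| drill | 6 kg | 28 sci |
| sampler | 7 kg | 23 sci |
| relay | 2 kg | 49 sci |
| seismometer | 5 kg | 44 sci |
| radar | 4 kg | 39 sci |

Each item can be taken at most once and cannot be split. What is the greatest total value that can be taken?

This is a 0/1 knapsack; check combinations near the capacity.
- magnetometer+relay+seismometer+radar: mass 2+2+5+4=13, value 45+49+44+39=177
- magnetometer+drill+relay+radar: mass 2+6+2+4=14, value 45+28+49+39=161
- weather mast+magnetometer+relay+seismometer: mass 2+2+2+5=11, value 10+45+49+44=148
- weather mast+magnetometer+relay+radar: mass 2+2+2+4=10, value 10+45+49+39=143
- weather mast+relay+seismometer+radar: mass 2+2+5+4=13, value 10+49+44+39=142
Best: 177 sci.

177 sci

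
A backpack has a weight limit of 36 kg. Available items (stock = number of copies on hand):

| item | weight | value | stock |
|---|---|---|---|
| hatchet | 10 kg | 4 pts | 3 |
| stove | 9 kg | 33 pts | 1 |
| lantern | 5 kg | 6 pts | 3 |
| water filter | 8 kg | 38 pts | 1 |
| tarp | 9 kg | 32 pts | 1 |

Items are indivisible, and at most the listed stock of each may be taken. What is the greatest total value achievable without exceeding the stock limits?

115 pts

Top feasible selections:
- 1×stove + 2×lantern + 1×water filter + 1×tarp: weight 36, value 115
- 1×stove + 1×lantern + 1×water filter + 1×tarp: weight 31, value 109
- 1×hatchet + 1×stove + 1×water filter + 1×tarp: weight 36, value 107
- 1×stove + 1×water filter + 1×tarp: weight 26, value 103
Best: 115 pts.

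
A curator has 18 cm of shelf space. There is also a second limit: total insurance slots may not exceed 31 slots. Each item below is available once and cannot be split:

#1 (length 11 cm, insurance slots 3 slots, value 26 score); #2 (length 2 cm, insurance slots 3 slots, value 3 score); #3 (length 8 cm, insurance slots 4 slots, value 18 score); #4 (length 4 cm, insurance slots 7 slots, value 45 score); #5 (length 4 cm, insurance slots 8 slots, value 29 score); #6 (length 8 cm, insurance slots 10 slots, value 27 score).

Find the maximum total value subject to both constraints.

Feasible sets respecting both limits:
- #2+#4+#5+#6: length 18, insurance slots 28, value 104
- #4+#5+#6: length 16, insurance slots 25, value 101
- #2+#3+#4+#5: length 18, insurance slots 22, value 95
Best: 104 score.

104 score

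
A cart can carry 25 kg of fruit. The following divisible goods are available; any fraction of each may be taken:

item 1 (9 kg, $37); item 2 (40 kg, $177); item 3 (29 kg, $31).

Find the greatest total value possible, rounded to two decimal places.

Take in order of value per unit:
- item 2 (177/40 per unit): 25 of 40 → value 25×177/40 = 110.6250, running total 110.63
Total 110.63.

110.63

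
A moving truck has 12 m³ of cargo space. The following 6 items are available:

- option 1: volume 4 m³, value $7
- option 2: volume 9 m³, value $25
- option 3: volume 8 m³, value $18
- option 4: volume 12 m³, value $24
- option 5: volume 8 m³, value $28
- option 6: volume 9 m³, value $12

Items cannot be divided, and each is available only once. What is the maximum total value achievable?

Check high-value combinations within 12 m³:
- option 1+option 5: volume 4+8=12, value 7+28=35
- option 5: volume 8, value 28
- option 2: volume 9, value 25
Best: $35.

$35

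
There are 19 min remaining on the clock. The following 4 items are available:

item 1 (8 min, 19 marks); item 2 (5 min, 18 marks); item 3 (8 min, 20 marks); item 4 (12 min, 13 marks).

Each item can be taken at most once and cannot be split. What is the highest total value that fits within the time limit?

39 marks

Check high-value combinations within 19 min:
- item 1+item 3: time 8+8=16, value 19+20=39
- item 2+item 3: time 5+8=13, value 18+20=38
- item 1+item 2: time 8+5=13, value 19+18=37
- item 2+item 4: time 5+12=17, value 18+13=31
Best: 39 marks.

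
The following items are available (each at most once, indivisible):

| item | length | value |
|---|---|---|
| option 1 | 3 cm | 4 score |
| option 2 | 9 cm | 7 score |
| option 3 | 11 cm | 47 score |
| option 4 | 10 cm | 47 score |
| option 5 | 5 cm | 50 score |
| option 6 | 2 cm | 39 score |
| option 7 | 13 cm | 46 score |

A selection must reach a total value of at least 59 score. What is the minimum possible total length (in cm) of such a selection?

Subsets with value ≥ 59, sorted by total length:
- option 5+option 6: length 7, value 89
- option 1+option 5+option 6: length 10, value 93
- option 4+option 6: length 12, value 86
- option 3+option 6: length 13, value 86
Minimum length: 7 cm.

7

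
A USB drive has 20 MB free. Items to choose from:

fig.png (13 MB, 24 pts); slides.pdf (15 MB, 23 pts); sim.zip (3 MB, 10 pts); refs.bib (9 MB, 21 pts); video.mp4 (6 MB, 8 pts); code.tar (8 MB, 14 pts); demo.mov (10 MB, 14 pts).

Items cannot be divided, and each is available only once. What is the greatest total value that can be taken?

This is a 0/1 knapsack; check combinations near the capacity.
- sim.zip+refs.bib+code.tar: size 3+9+8=20, value 10+21+14=45
- sim.zip+refs.bib+video.mp4: size 3+9+6=18, value 10+21+8=39
- refs.bib+code.tar: size 9+8=17, value 21+14=35
Best: 45 pts.

45 pts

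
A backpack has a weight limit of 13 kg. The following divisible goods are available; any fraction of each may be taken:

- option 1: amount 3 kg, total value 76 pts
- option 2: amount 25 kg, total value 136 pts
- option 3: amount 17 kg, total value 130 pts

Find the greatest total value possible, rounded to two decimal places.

152.47

Take in order of value per unit:
- option 1 (76/3 per unit): all 3 → value 76, running total 76.00
- option 3 (130/17 per unit): 10 of 17 → value 10×130/17 = 76.4706, running total 152.47
Total 152.47.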